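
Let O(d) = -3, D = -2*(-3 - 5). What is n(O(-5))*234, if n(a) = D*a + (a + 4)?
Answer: -10998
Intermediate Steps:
D = 16 (D = -2*(-8) = 16)
n(a) = 4 + 17*a (n(a) = 16*a + (a + 4) = 16*a + (4 + a) = 4 + 17*a)
n(O(-5))*234 = (4 + 17*(-3))*234 = (4 - 51)*234 = -47*234 = -10998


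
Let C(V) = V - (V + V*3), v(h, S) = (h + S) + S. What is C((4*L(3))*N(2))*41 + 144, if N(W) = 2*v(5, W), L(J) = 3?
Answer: -26424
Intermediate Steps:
v(h, S) = h + 2*S (v(h, S) = (S + h) + S = h + 2*S)
N(W) = 10 + 4*W (N(W) = 2*(5 + 2*W) = 10 + 4*W)
C(V) = -3*V (C(V) = V - (V + 3*V) = V - 4*V = -3*V)
C((4*L(3))*N(2))*41 + 144 = -3*4*3*(10 + 4*2)*41 + 144 = -36*(10 + 8)*41 + 144 = -36*18*41 + 144 = -3*216*41 + 144 = -648*41 + 144 = -26568 + 144 = -26424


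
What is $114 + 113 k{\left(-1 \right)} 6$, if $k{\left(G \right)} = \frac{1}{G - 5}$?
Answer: $1$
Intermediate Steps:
$k{\left(G \right)} = \frac{1}{-5 + G}$
$114 + 113 k{\left(-1 \right)} 6 = 114 + 113 \frac{1}{-5 - 1} \cdot 6 = 114 + 113 \frac{1}{-6} \cdot 6 = 114 + 113 \left(\left(- \frac{1}{6}\right) 6\right) = 114 + 113 \left(-1\right) = 114 - 113 = 1$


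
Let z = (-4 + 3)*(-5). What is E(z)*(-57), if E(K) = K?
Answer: -285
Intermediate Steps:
z = 5 (z = -1*(-5) = 5)
E(z)*(-57) = 5*(-57) = -285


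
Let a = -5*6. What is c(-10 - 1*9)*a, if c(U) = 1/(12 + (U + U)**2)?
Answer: -15/728 ≈ -0.020604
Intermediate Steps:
a = -30
c(U) = 1/(12 + 4*U**2) (c(U) = 1/(12 + (2*U)**2) = 1/(12 + 4*U**2))
c(-10 - 1*9)*a = (1/(4*(3 + (-10 - 1*9)**2)))*(-30) = (1/(4*(3 + (-10 - 9)**2)))*(-30) = (1/(4*(3 + (-19)**2)))*(-30) = (1/(4*(3 + 361)))*(-30) = ((1/4)/364)*(-30) = ((1/4)*(1/364))*(-30) = (1/1456)*(-30) = -15/728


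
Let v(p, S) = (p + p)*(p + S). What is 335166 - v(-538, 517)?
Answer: 312570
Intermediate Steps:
v(p, S) = 2*p*(S + p) (v(p, S) = (2*p)*(S + p) = 2*p*(S + p))
335166 - v(-538, 517) = 335166 - 2*(-538)*(517 - 538) = 335166 - 2*(-538)*(-21) = 335166 - 1*22596 = 335166 - 22596 = 312570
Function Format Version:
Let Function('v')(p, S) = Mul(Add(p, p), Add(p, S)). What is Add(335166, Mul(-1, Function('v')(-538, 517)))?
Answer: 312570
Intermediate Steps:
Function('v')(p, S) = Mul(2, p, Add(S, p)) (Function('v')(p, S) = Mul(Mul(2, p), Add(S, p)) = Mul(2, p, Add(S, p)))
Add(335166, Mul(-1, Function('v')(-538, 517))) = Add(335166, Mul(-1, Mul(2, -538, Add(517, -538)))) = Add(335166, Mul(-1, Mul(2, -538, -21))) = Add(335166, Mul(-1, 22596)) = Add(335166, -22596) = 312570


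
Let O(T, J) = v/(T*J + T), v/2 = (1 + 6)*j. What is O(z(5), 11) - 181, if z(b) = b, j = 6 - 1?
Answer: -1079/6 ≈ -179.83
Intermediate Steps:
j = 5
v = 70 (v = 2*((1 + 6)*5) = 2*(7*5) = 2*35 = 70)
O(T, J) = 70/(T + J*T) (O(T, J) = 70/(T*J + T) = 70/(J*T + T) = 70/(T + J*T))
O(z(5), 11) - 181 = 70/(5*(1 + 11)) - 181 = 70*(⅕)/12 - 181 = 70*(⅕)*(1/12) - 181 = 7/6 - 181 = -1079/6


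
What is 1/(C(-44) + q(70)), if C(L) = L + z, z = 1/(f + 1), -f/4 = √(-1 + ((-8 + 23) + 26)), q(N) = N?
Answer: 16613/431911 + 8*√10/431911 ≈ 0.038523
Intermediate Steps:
f = -8*√10 (f = -4*√(-1 + ((-8 + 23) + 26)) = -4*√(-1 + (15 + 26)) = -4*√(-1 + 41) = -8*√10 ≈ -25.298)
z = 1/(1 - 8*√10) (z = 1/(-8*√10 + 1) = 1/(1 - 8*√10) ≈ -0.041155)
C(L) = -1/639 + L - 8*√10/639 (C(L) = L + (-1/639 - 8*√10/639) = -1/639 + L - 8*√10/639)
1/(C(-44) + q(70)) = 1/((-1/639 - 44 - 8*√10/639) + 70) = 1/((-28117/639 - 8*√10/639) + 70) = 1/(16613/639 - 8*√10/639)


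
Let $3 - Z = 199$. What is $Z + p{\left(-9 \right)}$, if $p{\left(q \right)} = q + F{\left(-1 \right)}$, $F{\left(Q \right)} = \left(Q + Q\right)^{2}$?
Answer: $-201$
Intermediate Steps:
$Z = -196$ ($Z = 3 - 199 = -196$)
$F{\left(Q \right)} = 4 Q^{2}$ ($F{\left(Q \right)} = \left(2 Q\right)^{2} = 4 Q^{2}$)
$p{\left(q \right)} = 4 + q$ ($p{\left(q \right)} = q + 4 \left(-1\right)^{2} = q + 4 \cdot 1 = q + 4 = 4 + q$)
$Z + p{\left(-9 \right)} = -196 + \left(4 - 9\right) = -196 - 5 = -201$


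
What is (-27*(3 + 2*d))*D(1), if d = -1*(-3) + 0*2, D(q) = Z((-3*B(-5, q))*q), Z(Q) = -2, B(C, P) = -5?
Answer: 486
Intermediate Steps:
D(q) = -2
d = 3 (d = 3 + 0 = 3)
(-27*(3 + 2*d))*D(1) = -27*(3 + 2*3)*(-2) = -27*(3 + 6)*(-2) = -27*9*(-2) = -243*(-2) = 486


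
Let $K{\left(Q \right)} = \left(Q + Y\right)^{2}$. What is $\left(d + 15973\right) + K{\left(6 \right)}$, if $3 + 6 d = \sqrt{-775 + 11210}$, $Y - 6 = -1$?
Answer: $\frac{32187}{2} + \frac{\sqrt{10435}}{6} \approx 16111.0$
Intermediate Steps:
$Y = 5$ ($Y = 6 - 1 = 5$)
$d = - \frac{1}{2} + \frac{\sqrt{10435}}{6}$ ($d = - \frac{1}{2} + \frac{\sqrt{-775 + 11210}}{6} = - \frac{1}{2} + \frac{\sqrt{10435}}{6} \approx 16.525$)
$K{\left(Q \right)} = \left(5 + Q\right)^{2}$ ($K{\left(Q \right)} = \left(Q + 5\right)^{2} = \left(5 + Q\right)^{2}$)
$\left(d + 15973\right) + K{\left(6 \right)} = \left(\left(- \frac{1}{2} + \frac{\sqrt{10435}}{6}\right) + 15973\right) + \left(5 + 6\right)^{2} = \left(\frac{31945}{2} + \frac{\sqrt{10435}}{6}\right) + 11^{2} = \left(\frac{31945}{2} + \frac{\sqrt{10435}}{6}\right) + 121 = \frac{32187}{2} + \frac{\sqrt{10435}}{6}$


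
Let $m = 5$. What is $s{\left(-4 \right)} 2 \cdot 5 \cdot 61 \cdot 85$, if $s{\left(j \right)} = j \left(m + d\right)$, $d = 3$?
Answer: $-1659200$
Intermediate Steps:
$s{\left(j \right)} = 8 j$ ($s{\left(j \right)} = j \left(5 + 3\right) = j 8 = 8 j$)
$s{\left(-4 \right)} 2 \cdot 5 \cdot 61 \cdot 85 = 8 \left(-4\right) 2 \cdot 5 \cdot 61 \cdot 85 = \left(-32\right) 2 \cdot 5 \cdot 61 \cdot 85 = \left(-64\right) 5 \cdot 61 \cdot 85 = \left(-320\right) 61 \cdot 85 = \left(-19520\right) 85 = -1659200$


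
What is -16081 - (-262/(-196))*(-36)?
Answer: -785611/49 ≈ -16033.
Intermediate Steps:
-16081 - (-262/(-196))*(-36) = -16081 - (-262*(-1/196))*(-36) = -16081 - 131*(-36)/98 = -16081 - 1*(-2358/49) = -16081 + 2358/49 = -785611/49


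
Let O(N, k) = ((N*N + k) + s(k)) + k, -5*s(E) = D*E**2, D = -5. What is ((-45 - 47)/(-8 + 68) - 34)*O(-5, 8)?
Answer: -3731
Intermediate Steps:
s(E) = E**2 (s(E) = -(-1)*E**2 = E**2)
O(N, k) = N**2 + k**2 + 2*k (O(N, k) = ((N*N + k) + k**2) + k = ((N**2 + k) + k**2) + k = ((k + N**2) + k**2) + k = (k + N**2 + k**2) + k = N**2 + k**2 + 2*k)
((-45 - 47)/(-8 + 68) - 34)*O(-5, 8) = ((-45 - 47)/(-8 + 68) - 34)*((-5)**2 + 8**2 + 2*8) = (-92/60 - 34)*(25 + 64 + 16) = (-92*1/60 - 34)*105 = (-23/15 - 34)*105 = -533/15*105 = -3731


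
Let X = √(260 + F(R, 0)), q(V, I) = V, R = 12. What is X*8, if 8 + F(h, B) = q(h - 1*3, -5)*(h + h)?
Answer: 48*√13 ≈ 173.07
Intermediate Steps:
F(h, B) = -8 + 2*h*(-3 + h) (F(h, B) = -8 + (h - 1*3)*(h + h) = -8 + (h - 3)*(2*h) = -8 + (-3 + h)*(2*h) = -8 + 2*h*(-3 + h))
X = 6*√13 (X = √(260 + (-8 + 2*12*(-3 + 12))) = √(260 + (-8 + 2*12*9)) = √(260 + (-8 + 216)) = √(260 + 208) = √468 = 6*√13 ≈ 21.633)
X*8 = (6*√13)*8 = 48*√13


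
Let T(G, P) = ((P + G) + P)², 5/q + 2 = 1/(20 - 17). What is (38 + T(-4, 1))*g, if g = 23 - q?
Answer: 1092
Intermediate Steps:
q = -3 (q = 5/(-2 + 1/(20 - 17)) = 5/(-2 + 1/3) = 5/(-2 + ⅓) = 5/(-5/3) = 5*(-⅗) = -3)
T(G, P) = (G + 2*P)² (T(G, P) = ((G + P) + P)² = (G + 2*P)²)
g = 26 (g = 23 - 1*(-3) = 23 + 3 = 26)
(38 + T(-4, 1))*g = (38 + (-4 + 2*1)²)*26 = (38 + (-4 + 2)²)*26 = (38 + (-2)²)*26 = (38 + 4)*26 = 42*26 = 1092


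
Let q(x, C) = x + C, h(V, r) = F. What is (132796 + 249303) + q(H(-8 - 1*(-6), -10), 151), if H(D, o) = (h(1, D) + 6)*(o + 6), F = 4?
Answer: 382210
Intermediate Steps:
h(V, r) = 4
H(D, o) = 60 + 10*o (H(D, o) = (4 + 6)*(o + 6) = 10*(6 + o) = 60 + 10*o)
q(x, C) = C + x
(132796 + 249303) + q(H(-8 - 1*(-6), -10), 151) = (132796 + 249303) + (151 + (60 + 10*(-10))) = 382099 + (151 + (60 - 100)) = 382099 + (151 - 40) = 382099 + 111 = 382210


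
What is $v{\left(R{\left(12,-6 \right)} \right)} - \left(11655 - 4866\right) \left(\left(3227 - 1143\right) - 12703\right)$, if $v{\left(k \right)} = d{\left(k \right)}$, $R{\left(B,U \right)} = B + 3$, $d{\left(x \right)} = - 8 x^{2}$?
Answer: $72090591$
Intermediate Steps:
$R{\left(B,U \right)} = 3 + B$
$v{\left(k \right)} = - 8 k^{2}$
$v{\left(R{\left(12,-6 \right)} \right)} - \left(11655 - 4866\right) \left(\left(3227 - 1143\right) - 12703\right) = - 8 \left(3 + 12\right)^{2} - \left(11655 - 4866\right) \left(\left(3227 - 1143\right) - 12703\right) = - 8 \cdot 15^{2} - 6789 \left(2084 - 12703\right) = \left(-8\right) 225 - 6789 \left(-10619\right) = -1800 - -72092391 = -1800 + 72092391 = 72090591$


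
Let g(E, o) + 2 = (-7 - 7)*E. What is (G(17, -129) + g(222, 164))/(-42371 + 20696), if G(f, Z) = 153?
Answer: 2957/21675 ≈ 0.13642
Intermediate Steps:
g(E, o) = -2 - 14*E (g(E, o) = -2 + (-7 - 7)*E = -2 - 14*E)
(G(17, -129) + g(222, 164))/(-42371 + 20696) = (153 + (-2 - 14*222))/(-42371 + 20696) = (153 + (-2 - 3108))/(-21675) = (153 - 3110)*(-1/21675) = -2957*(-1/21675) = 2957/21675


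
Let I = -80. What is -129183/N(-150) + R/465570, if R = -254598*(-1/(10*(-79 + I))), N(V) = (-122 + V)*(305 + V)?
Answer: 93742937011/30597260400 ≈ 3.0638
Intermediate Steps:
R = -42433/265 (R = -254598*(-1/(10*(-79 - 80))) = -254598/((-159*(-10))) = -254598/1590 = -254598*1/1590 = -42433/265 ≈ -160.12)
-129183/N(-150) + R/465570 = -129183/(-37210 + (-150)² + 183*(-150)) - 42433/265/465570 = -129183/(-37210 + 22500 - 27450) - 42433/265*1/465570 = -129183/(-42160) - 42433/123376050 = -129183*(-1/42160) - 42433/123376050 = 7599/2480 - 42433/123376050 = 93742937011/30597260400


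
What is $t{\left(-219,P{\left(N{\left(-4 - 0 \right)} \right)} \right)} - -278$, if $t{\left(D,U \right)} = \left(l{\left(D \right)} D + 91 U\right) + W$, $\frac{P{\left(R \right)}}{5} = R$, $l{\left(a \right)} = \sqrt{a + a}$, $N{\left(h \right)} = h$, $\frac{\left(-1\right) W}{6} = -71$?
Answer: $-1116 - 219 i \sqrt{438} \approx -1116.0 - 4583.3 i$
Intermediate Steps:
$W = 426$ ($W = \left(-6\right) \left(-71\right) = 426$)
$l{\left(a \right)} = \sqrt{2} \sqrt{a}$ ($l{\left(a \right)} = \sqrt{2 a} = \sqrt{2} \sqrt{a}$)
$P{\left(R \right)} = 5 R$
$t{\left(D,U \right)} = 426 + 91 U + \sqrt{2} D^{\frac{3}{2}}$ ($t{\left(D,U \right)} = \left(\sqrt{2} \sqrt{D} D + 91 U\right) + 426 = \left(\sqrt{2} D^{\frac{3}{2}} + 91 U\right) + 426 = \left(91 U + \sqrt{2} D^{\frac{3}{2}}\right) + 426 = 426 + 91 U + \sqrt{2} D^{\frac{3}{2}}$)
$t{\left(-219,P{\left(N{\left(-4 - 0 \right)} \right)} \right)} - -278 = \left(426 + 91 \cdot 5 \left(-4 - 0\right) + \sqrt{2} \left(-219\right)^{\frac{3}{2}}\right) - -278 = \left(426 + 91 \cdot 5 \left(-4 + 0\right) + \sqrt{2} \left(- 219 i \sqrt{219}\right)\right) + 278 = \left(426 + 91 \cdot 5 \left(-4\right) - 219 i \sqrt{438}\right) + 278 = \left(426 + 91 \left(-20\right) - 219 i \sqrt{438}\right) + 278 = \left(426 - 1820 - 219 i \sqrt{438}\right) + 278 = \left(-1394 - 219 i \sqrt{438}\right) + 278 = -1116 - 219 i \sqrt{438}$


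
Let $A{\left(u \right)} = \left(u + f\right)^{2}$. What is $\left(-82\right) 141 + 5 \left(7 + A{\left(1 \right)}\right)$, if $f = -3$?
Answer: $-11507$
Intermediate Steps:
$A{\left(u \right)} = \left(-3 + u\right)^{2}$ ($A{\left(u \right)} = \left(u - 3\right)^{2} = \left(-3 + u\right)^{2}$)
$\left(-82\right) 141 + 5 \left(7 + A{\left(1 \right)}\right) = \left(-82\right) 141 + 5 \left(7 + \left(-3 + 1\right)^{2}\right) = -11562 + 5 \left(7 + \left(-2\right)^{2}\right) = -11562 + 5 \left(7 + 4\right) = -11562 + 5 \cdot 11 = -11562 + 55 = -11507$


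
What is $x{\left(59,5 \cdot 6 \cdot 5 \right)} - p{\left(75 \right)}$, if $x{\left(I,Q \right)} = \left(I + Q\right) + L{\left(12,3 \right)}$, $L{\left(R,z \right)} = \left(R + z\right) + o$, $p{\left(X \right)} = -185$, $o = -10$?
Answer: $399$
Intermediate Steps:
$L{\left(R,z \right)} = -10 + R + z$ ($L{\left(R,z \right)} = \left(R + z\right) - 10 = -10 + R + z$)
$x{\left(I,Q \right)} = 5 + I + Q$ ($x{\left(I,Q \right)} = \left(I + Q\right) + \left(-10 + 12 + 3\right) = \left(I + Q\right) + 5 = 5 + I + Q$)
$x{\left(59,5 \cdot 6 \cdot 5 \right)} - p{\left(75 \right)} = \left(5 + 59 + 5 \cdot 6 \cdot 5\right) - -185 = \left(5 + 59 + 30 \cdot 5\right) + 185 = \left(5 + 59 + 150\right) + 185 = 214 + 185 = 399$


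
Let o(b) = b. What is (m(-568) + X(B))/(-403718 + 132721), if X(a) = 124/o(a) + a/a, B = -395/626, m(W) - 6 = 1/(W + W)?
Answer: 4475801/6400093360 ≈ 0.00069933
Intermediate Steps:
m(W) = 6 + 1/(2*W) (m(W) = 6 + 1/(W + W) = 6 + 1/(2*W))
B = -395/626 (B = -395*1/626 = -395/626 ≈ -0.63099)
X(a) = 1 + 124/a (X(a) = 124/a + a/a = 124/a + 1 = 1 + 124/a)
(m(-568) + X(B))/(-403718 + 132721) = ((6 + (½)/(-568)) + (124 - 395/626)/(-395/626))/(-403718 + 132721) = ((6 + (½)*(-1/568)) - 626/395*77229/626)/(-270997) = ((6 - 1/1136) - 77229/395)*(-1/270997) = (6815/1136 - 77229/395)*(-1/270997) = -85040219/448720*(-1/270997) = 4475801/6400093360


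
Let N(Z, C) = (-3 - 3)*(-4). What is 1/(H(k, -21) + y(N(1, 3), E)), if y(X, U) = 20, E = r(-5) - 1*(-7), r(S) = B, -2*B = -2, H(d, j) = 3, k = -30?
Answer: 1/23 ≈ 0.043478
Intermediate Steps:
B = 1 (B = -½*(-2) = 1)
r(S) = 1
N(Z, C) = 24 (N(Z, C) = -6*(-4) = 24)
E = 8 (E = 1 - 1*(-7) = 1 + 7 = 8)
1/(H(k, -21) + y(N(1, 3), E)) = 1/(3 + 20) = 1/23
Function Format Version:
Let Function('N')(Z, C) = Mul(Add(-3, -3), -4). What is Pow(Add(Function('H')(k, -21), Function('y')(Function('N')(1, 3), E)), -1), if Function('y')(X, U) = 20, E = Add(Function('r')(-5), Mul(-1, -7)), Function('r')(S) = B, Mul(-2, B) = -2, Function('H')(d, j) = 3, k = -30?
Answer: Rational(1, 23) ≈ 0.043478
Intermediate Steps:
B = 1 (B = Mul(Rational(-1, 2), -2) = 1)
Function('r')(S) = 1
Function('N')(Z, C) = 24 (Function('N')(Z, C) = Mul(-6, -4) = 24)
E = 8 (E = Add(1, Mul(-1, -7)) = Add(1, 7) = 8)
Pow(Add(Function('H')(k, -21), Function('y')(Function('N')(1, 3), E)), -1) = Pow(Add(3, 20), -1) = Pow(23, -1) = Rational(1, 23)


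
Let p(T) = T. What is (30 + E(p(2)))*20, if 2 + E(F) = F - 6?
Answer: 480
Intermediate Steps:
E(F) = -8 + F (E(F) = -2 + (F - 6) = -2 + (-6 + F) = -8 + F)
(30 + E(p(2)))*20 = (30 + (-8 + 2))*20 = (30 - 6)*20 = 24*20 = 480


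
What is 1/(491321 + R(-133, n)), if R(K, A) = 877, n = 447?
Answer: 1/492198 ≈ 2.0317e-6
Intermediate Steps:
1/(491321 + R(-133, n)) = 1/(491321 + 877) = 1/492198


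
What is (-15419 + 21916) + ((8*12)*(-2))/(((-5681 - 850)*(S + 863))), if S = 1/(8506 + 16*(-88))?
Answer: 12377134765921/1905053825 ≈ 6497.0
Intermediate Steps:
S = 1/7098 (S = 1/(8506 - 1408) = 1/7098 ≈ 0.00014088)
(-15419 + 21916) + ((8*12)*(-2))/(((-5681 - 850)*(S + 863))) = (-15419 + 21916) + ((8*12)*(-2))/(((-5681 - 850)*(1/7098 + 863))) = 6497 + (96*(-2))/((-6531*6125575/7098)) = 6497 - 192/(-1905053825/338) = 6497 - 192*(-338/1905053825) = 6497 + 64896/1905053825 = 12377134765921/1905053825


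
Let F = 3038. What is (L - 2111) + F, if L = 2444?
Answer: 3371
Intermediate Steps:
(L - 2111) + F = (2444 - 2111) + 3038 = 333 + 3038 = 3371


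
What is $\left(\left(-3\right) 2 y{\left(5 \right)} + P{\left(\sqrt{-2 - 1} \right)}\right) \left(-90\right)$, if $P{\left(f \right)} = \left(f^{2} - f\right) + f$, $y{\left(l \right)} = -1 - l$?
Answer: $-2970$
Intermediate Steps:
$P{\left(f \right)} = f^{2}$
$\left(\left(-3\right) 2 y{\left(5 \right)} + P{\left(\sqrt{-2 - 1} \right)}\right) \left(-90\right) = \left(\left(-3\right) 2 \left(-1 - 5\right) + \left(\sqrt{-2 - 1}\right)^{2}\right) \left(-90\right) = \left(- 6 \left(-1 - 5\right) + \left(\sqrt{-3}\right)^{2}\right) \left(-90\right) = \left(\left(-6\right) \left(-6\right) + \left(i \sqrt{3}\right)^{2}\right) \left(-90\right) = \left(36 - 3\right) \left(-90\right) = 33 \left(-90\right) = -2970$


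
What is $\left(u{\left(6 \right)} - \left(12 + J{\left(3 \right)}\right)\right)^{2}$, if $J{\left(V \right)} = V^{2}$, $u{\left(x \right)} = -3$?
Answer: $576$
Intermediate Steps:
$\left(u{\left(6 \right)} - \left(12 + J{\left(3 \right)}\right)\right)^{2} = \left(-3 - 21\right)^{2} = \left(-24\right)^{2} = 576$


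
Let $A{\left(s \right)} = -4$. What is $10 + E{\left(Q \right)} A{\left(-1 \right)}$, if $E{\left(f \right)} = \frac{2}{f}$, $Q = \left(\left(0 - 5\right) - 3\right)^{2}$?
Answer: $\frac{79}{8} \approx 9.875$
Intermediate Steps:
$Q = 64$ ($Q = \left(\left(0 - 5\right) - 3\right)^{2} = \left(-5 - 3\right)^{2} = \left(-8\right)^{2} = 64$)
$10 + E{\left(Q \right)} A{\left(-1 \right)} = 10 + \frac{2}{64} \left(-4\right) = 10 + 2 \cdot \frac{1}{64} \left(-4\right) = 10 + \frac{1}{32} \left(-4\right) = 10 - \frac{1}{8} = \frac{79}{8}$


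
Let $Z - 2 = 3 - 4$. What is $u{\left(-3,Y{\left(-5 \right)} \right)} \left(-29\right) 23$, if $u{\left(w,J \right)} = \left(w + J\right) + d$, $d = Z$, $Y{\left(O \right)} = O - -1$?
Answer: $4002$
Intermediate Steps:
$Y{\left(O \right)} = 1 + O$ ($Y{\left(O \right)} = O + 1 = 1 + O$)
$Z = 1$ ($Z = 2 + \left(3 - 4\right) = 2 - 1 = 1$)
$d = 1$
$u{\left(w,J \right)} = 1 + J + w$ ($u{\left(w,J \right)} = \left(w + J\right) + 1 = \left(J + w\right) + 1 = 1 + J + w$)
$u{\left(-3,Y{\left(-5 \right)} \right)} \left(-29\right) 23 = \left(1 + \left(1 - 5\right) - 3\right) \left(-29\right) 23 = \left(1 - 4 - 3\right) \left(-29\right) 23 = \left(-6\right) \left(-29\right) 23 = 174 \cdot 23 = 4002$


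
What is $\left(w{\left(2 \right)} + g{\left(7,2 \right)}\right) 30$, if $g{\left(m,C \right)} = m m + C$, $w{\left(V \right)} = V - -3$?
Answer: $1680$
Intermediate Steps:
$w{\left(V \right)} = 3 + V$ ($w{\left(V \right)} = V + 3 = 3 + V$)
$g{\left(m,C \right)} = C + m^{2}$ ($g{\left(m,C \right)} = m^{2} + C = C + m^{2}$)
$\left(w{\left(2 \right)} + g{\left(7,2 \right)}\right) 30 = \left(\left(3 + 2\right) + \left(2 + 7^{2}\right)\right) 30 = \left(5 + \left(2 + 49\right)\right) 30 = \left(5 + 51\right) 30 = 56 \cdot 30 = 1680$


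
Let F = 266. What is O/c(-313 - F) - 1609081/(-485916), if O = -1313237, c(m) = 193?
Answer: -637812317459/93781788 ≈ -6801.0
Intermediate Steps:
O/c(-313 - F) - 1609081/(-485916) = -1313237/193 - 1609081/(-485916) = -1313237*1/193 - 1609081*(-1/485916) = -1313237/193 + 1609081/485916 = -637812317459/93781788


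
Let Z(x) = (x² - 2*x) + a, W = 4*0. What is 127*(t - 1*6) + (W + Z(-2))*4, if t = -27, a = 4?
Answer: -4143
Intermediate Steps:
W = 0
Z(x) = 4 + x² - 2*x (Z(x) = (x² - 2*x) + 4 = 4 + x² - 2*x)
127*(t - 1*6) + (W + Z(-2))*4 = 127*(-27 - 1*6) + (0 + (4 + (-2)² - 2*(-2)))*4 = 127*(-27 - 6) + (0 + (4 + 4 + 4))*4 = 127*(-33) + (0 + 12)*4 = -4191 + 12*4 = -4191 + 48 = -4143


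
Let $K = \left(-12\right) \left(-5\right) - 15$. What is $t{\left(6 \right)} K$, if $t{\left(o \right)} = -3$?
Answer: $-135$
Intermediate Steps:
$K = 45$ ($K = 60 - 15 = 45$)
$t{\left(6 \right)} K = \left(-3\right) 45 = -135$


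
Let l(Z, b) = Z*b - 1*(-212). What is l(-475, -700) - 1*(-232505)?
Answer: 565217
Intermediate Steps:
l(Z, b) = 212 + Z*b (l(Z, b) = Z*b + 212 = 212 + Z*b)
l(-475, -700) - 1*(-232505) = (212 - 475*(-700)) - 1*(-232505) = (212 + 332500) + 232505 = 332712 + 232505 = 565217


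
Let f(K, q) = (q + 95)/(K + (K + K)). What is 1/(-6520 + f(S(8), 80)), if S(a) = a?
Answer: -24/156305 ≈ -0.00015355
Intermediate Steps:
f(K, q) = (95 + q)/(3*K) (f(K, q) = (95 + q)/(K + 2*K) = (95 + q)/((3*K)) = (95 + q)*(1/(3*K)) = (95 + q)/(3*K))
1/(-6520 + f(S(8), 80)) = 1/(-6520 + (⅓)*(95 + 80)/8) = 1/(-6520 + (⅓)*(⅛)*175) = 1/(-6520 + 175/24) = 1/(-156305/24) = -24/156305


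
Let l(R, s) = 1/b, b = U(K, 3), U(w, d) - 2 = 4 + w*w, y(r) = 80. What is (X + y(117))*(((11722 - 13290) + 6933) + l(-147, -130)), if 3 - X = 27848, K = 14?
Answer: -30089791215/202 ≈ -1.4896e+8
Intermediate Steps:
X = -27845 (X = 3 - 1*27848 = 3 - 27848 = -27845)
U(w, d) = 6 + w**2 (U(w, d) = 2 + (4 + w*w) = 2 + (4 + w**2) = 6 + w**2)
b = 202 (b = 6 + 14**2 = 6 + 196 = 202)
l(R, s) = 1/202
(X + y(117))*(((11722 - 13290) + 6933) + l(-147, -130)) = (-27845 + 80)*(((11722 - 13290) + 6933) + 1/202) = -27765*((-1568 + 6933) + 1/202) = -27765*(5365 + 1/202) = -27765*1083731/202 = -30089791215/202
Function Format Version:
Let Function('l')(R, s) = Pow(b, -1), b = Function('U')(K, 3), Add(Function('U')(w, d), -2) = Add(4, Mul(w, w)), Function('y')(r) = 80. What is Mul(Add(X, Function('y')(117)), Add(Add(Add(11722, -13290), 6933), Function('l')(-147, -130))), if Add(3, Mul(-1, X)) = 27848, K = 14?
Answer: Rational(-30089791215, 202) ≈ -1.4896e+8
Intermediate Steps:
X = -27845 (X = Add(3, Mul(-1, 27848)) = Add(3, -27848) = -27845)
Function('U')(w, d) = Add(6, Pow(w, 2)) (Function('U')(w, d) = Add(2, Add(4, Mul(w, w))) = Add(2, Add(4, Pow(w, 2))) = Add(6, Pow(w, 2)))
b = 202 (b = Add(6, Pow(14, 2)) = Add(6, 196) = 202)
Function('l')(R, s) = Rational(1, 202) (Function('l')(R, s) = Pow(202, -1) = Rational(1, 202))
Mul(Add(X, Function('y')(117)), Add(Add(Add(11722, -13290), 6933), Function('l')(-147, -130))) = Mul(Add(-27845, 80), Add(Add(Add(11722, -13290), 6933), Rational(1, 202))) = Mul(-27765, Add(Add(-1568, 6933), Rational(1, 202))) = Mul(-27765, Add(5365, Rational(1, 202))) = Mul(-27765, Rational(1083731, 202)) = Rational(-30089791215, 202)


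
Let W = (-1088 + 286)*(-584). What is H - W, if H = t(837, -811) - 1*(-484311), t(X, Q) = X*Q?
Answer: -662864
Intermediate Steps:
t(X, Q) = Q*X
W = 468368 (W = -802*(-584) = 468368)
H = -194496 (H = -811*837 - 1*(-484311) = -678807 + 484311 = -194496)
H - W = -194496 - 1*468368 = -194496 - 468368 = -662864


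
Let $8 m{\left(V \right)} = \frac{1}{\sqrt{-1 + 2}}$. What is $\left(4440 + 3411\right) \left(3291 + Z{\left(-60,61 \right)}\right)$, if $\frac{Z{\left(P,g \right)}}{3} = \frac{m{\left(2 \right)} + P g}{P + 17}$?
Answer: $\frac{9577756791}{344} \approx 2.7842 \cdot 10^{7}$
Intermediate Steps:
$m{\left(V \right)} = \frac{1}{8}$ ($m{\left(V \right)} = \frac{1}{8 \sqrt{-1 + 2}} = \frac{1}{8 \sqrt{1}} = \frac{1}{8 \cdot 1} = \frac{1}{8} \cdot 1 = \frac{1}{8}$)
$Z{\left(P,g \right)} = \frac{3 \left(\frac{1}{8} + P g\right)}{17 + P}$ ($Z{\left(P,g \right)} = 3 \frac{\frac{1}{8} + P g}{P + 17} = 3 \frac{\frac{1}{8} + P g}{17 + P} = \frac{3 \left(\frac{1}{8} + P g\right)}{17 + P}$)
$\left(4440 + 3411\right) \left(3291 + Z{\left(-60,61 \right)}\right) = \left(4440 + 3411\right) \left(3291 + \frac{3 \left(1 + 8 \left(-60\right) 61\right)}{8 \left(17 - 60\right)}\right) = 7851 \left(3291 + \frac{3 \left(1 - 29280\right)}{8 \left(-43\right)}\right) = 7851 \left(3291 + \frac{3}{8} \left(- \frac{1}{43}\right) \left(-29279\right)\right) = 7851 \left(3291 + \frac{87837}{344}\right) = 7851 \cdot \frac{1219941}{344} = \frac{9577756791}{344}$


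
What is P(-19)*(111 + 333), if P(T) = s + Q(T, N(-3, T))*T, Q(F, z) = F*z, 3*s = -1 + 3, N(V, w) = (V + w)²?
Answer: 77577752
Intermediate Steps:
s = ⅔ (s = (-1 + 3)/3 = (⅓)*2 = ⅔ ≈ 0.66667)
P(T) = ⅔ + T²*(-3 + T)² (P(T) = ⅔ + (T*(-3 + T)²)*T = ⅔ + T²*(-3 + T)²)
P(-19)*(111 + 333) = (⅔ + (-19)²*(-3 - 19)²)*(111 + 333) = (⅔ + 361*(-22)²)*444 = (⅔ + 361*484)*444 = (⅔ + 174724)*444 = (524174/3)*444 = 77577752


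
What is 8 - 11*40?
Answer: -432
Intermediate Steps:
8 - 11*40 = 8 - 440 = -432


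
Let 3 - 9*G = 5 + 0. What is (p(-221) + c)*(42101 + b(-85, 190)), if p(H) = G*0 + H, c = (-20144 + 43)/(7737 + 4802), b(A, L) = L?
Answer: -118043485020/12539 ≈ -9.4141e+6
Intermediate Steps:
G = -2/9 (G = ⅓ - (5 + 0)/9 = ⅓ - ⅑*5 = ⅓ - 5/9 = -2/9 ≈ -0.22222)
c = -20101/12539 ≈ -1.6031
p(H) = H (p(H) = -2/9*0 + H = 0 + H = H)
(p(-221) + c)*(42101 + b(-85, 190)) = (-221 - 20101/12539)*(42101 + 190) = -2791220/12539*42291 = -118043485020/12539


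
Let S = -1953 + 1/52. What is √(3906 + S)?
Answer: √1320241/26 ≈ 44.193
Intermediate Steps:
S = -101555/52 (S = -1953 + 1/52 = -101555/52 ≈ -1953.0)
√(3906 + S) = √(3906 - 101555/52) = √(101557/52) = √1320241/26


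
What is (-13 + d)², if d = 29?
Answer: 256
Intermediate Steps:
(-13 + d)² = (-13 + 29)² = 16² = 256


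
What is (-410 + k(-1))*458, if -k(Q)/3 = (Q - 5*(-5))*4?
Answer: -319684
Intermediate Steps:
k(Q) = -300 - 12*Q (k(Q) = -3*(Q - 5*(-5))*4 = -3*(Q + 25)*4 = -3*(25 + Q)*4 = -3*(100 + 4*Q) = -300 - 12*Q)
(-410 + k(-1))*458 = (-410 + (-300 - 12*(-1)))*458 = (-410 + (-300 + 12))*458 = (-410 - 288)*458 = -698*458 = -319684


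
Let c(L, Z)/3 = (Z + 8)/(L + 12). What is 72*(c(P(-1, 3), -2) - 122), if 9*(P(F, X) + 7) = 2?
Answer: -401184/47 ≈ -8535.8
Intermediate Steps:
P(F, X) = -61/9 (P(F, X) = -7 + (1/9)*2 = -7 + 2/9 = -61/9)
c(L, Z) = 3*(8 + Z)/(12 + L) (c(L, Z) = 3*((Z + 8)/(L + 12)) = 3*((8 + Z)/(12 + L)) = 3*(8 + Z)/(12 + L))
72*(c(P(-1, 3), -2) - 122) = 72*(3*(8 - 2)/(12 - 61/9) - 122) = 72*(3*6/(47/9) - 122) = 72*(3*(9/47)*6 - 122) = 72*(162/47 - 122) = 72*(-5572/47) = -401184/47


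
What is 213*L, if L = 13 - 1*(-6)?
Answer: 4047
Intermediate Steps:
L = 19 (L = 13 + 6 = 19)
213*L = 213*19 = 4047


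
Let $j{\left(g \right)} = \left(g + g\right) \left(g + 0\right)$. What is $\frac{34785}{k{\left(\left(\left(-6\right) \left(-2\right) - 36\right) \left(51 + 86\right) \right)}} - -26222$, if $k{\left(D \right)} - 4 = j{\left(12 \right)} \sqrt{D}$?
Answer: $\frac{1787815260569}{68179972} - \frac{1252260 i \sqrt{822}}{17044993} \approx 26222.0 - 2.1064 i$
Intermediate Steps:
$j{\left(g \right)} = 2 g^{2}$ ($j{\left(g \right)} = 2 g g = 2 g^{2}$)
$k{\left(D \right)} = 4 + 288 \sqrt{D}$ ($k{\left(D \right)} = 4 + 2 \cdot 12^{2} \sqrt{D} = 4 + 2 \cdot 144 \sqrt{D} = 4 + 288 \sqrt{D}$)
$\frac{34785}{k{\left(\left(\left(-6\right) \left(-2\right) - 36\right) \left(51 + 86\right) \right)}} - -26222 = \frac{34785}{4 + 288 \sqrt{\left(\left(-6\right) \left(-2\right) - 36\right) \left(51 + 86\right)}} - -26222 = \frac{34785}{4 + 288 \sqrt{\left(12 - 36\right) 137}} + 26222 = \frac{34785}{4 + 288 \sqrt{\left(-24\right) 137}} + 26222 = \frac{34785}{4 + 288 \sqrt{-3288}} + 26222 = \frac{34785}{4 + 288 \cdot 2 i \sqrt{822}} + 26222 = \frac{34785}{4 + 576 i \sqrt{822}} + 26222 = 26222 + \frac{34785}{4 + 576 i \sqrt{822}}$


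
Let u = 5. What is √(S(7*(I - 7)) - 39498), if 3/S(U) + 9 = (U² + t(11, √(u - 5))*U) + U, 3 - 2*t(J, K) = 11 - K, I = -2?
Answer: I*√75547388739/1383 ≈ 198.74*I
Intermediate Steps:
t(J, K) = -4 + K/2 (t(J, K) = 3/2 - (11 - K)/2 = 3/2 + (-11/2 + K/2) = -4 + K/2)
S(U) = 3/(-9 + U² - 3*U) (S(U) = 3/(-9 + ((U² + (-4 + √(5 - 5)/2)*U) + U)) = 3/(-9 + ((U² + (-4 + √0/2)*U) + U)) = 3/(-9 + ((U² + (-4 + (½)*0)*U) + U)) = 3/(-9 + ((U² + (-4 + 0)*U) + U)) = 3/(-9 + ((U² - 4*U) + U)) = 3/(-9 + (U² - 3*U)) = 3/(-9 + U² - 3*U))
√(S(7*(I - 7)) - 39498) = √(3/(-9 + (7*(-2 - 7))² - 21*(-2 - 7)) - 39498) = √(3/(-9 + (7*(-9))² - 21*(-9)) - 39498) = √(3/(-9 + (-63)² - 3*(-63)) - 39498) = √(3/(-9 + 3969 + 189) - 39498) = √(3/4149 - 39498) = √(3*(1/4149) - 39498) = √(1/1383 - 39498) = √(-54625733/1383) = I*√75547388739/1383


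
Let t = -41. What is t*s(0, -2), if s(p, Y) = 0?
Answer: 0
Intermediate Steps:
t*s(0, -2) = -41*0 = 0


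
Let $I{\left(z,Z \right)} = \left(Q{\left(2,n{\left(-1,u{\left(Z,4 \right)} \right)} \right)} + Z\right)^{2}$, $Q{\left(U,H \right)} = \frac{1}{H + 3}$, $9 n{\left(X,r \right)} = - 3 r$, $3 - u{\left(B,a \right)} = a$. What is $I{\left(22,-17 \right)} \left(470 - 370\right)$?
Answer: $27889$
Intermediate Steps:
$u{\left(B,a \right)} = 3 - a$
$n{\left(X,r \right)} = - \frac{r}{3}$ ($n{\left(X,r \right)} = \frac{\left(-3\right) r}{9} = - \frac{r}{3}$)
$Q{\left(U,H \right)} = \frac{1}{3 + H}$
$I{\left(z,Z \right)} = \left(\frac{3}{10} + Z\right)^{2}$ ($I{\left(z,Z \right)} = \left(\frac{1}{3 - \frac{3 - 4}{3}} + Z\right)^{2} = \left(\frac{1}{3 - - \frac{1}{3}} + Z\right)^{2} = \left(\frac{1}{3 + \frac{1}{3}} + Z\right)^{2} = \left(\frac{1}{\frac{10}{3}} + Z\right)^{2} = \left(\frac{3}{10} + Z\right)^{2}$)
$I{\left(22,-17 \right)} \left(470 - 370\right) = \frac{\left(3 + 10 \left(-17\right)\right)^{2}}{100} \left(470 - 370\right) = \frac{\left(3 - 170\right)^{2}}{100} \cdot 100 = \frac{\left(-167\right)^{2}}{100} \cdot 100 = \frac{1}{100} \cdot 27889 \cdot 100 = \frac{27889}{100} \cdot 100 = 27889$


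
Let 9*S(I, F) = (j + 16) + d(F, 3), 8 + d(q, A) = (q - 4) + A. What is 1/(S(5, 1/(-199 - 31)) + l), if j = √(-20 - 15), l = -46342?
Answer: -66189168390/3067286993657687 - 158700*I*√35/3067286993657687 ≈ -2.1579e-5 - 3.061e-10*I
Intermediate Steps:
d(q, A) = -12 + A + q (d(q, A) = -8 + ((q - 4) + A) = -8 + ((-4 + q) + A) = -8 + (-4 + A + q) = -12 + A + q)
j = I*√35 (j = √(-35) = I*√35 ≈ 5.9161*I)
S(I, F) = 7/9 + F/9 + I*√35/9 (S(I, F) = ((I*√35 + 16) + (-12 + 3 + F))/9 = ((16 + I*√35) + (-9 + F))/9 = (7 + F + I*√35)/9 = 7/9 + F/9 + I*√35/9)
1/(S(5, 1/(-199 - 31)) + l) = 1/((7/9 + 1/(9*(-199 - 31)) + I*√35/9) - 46342) = 1/((7/9 + (⅑)/(-230) + I*√35/9) - 46342) = 1/((7/9 + (⅑)*(-1/230) + I*√35/9) - 46342) = 1/((7/9 - 1/2070 + I*√35/9) - 46342) = 1/((1609/2070 + I*√35/9) - 46342) = 1/(-95926331/2070 + I*√35/9)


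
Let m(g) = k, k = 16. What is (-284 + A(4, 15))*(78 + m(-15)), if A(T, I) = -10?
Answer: -27636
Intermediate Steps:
m(g) = 16
(-284 + A(4, 15))*(78 + m(-15)) = (-284 - 10)*(78 + 16) = -294*94 = -27636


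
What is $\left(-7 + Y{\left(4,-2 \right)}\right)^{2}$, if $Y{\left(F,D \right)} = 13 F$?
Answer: $2025$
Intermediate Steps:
$\left(-7 + Y{\left(4,-2 \right)}\right)^{2} = \left(-7 + 13 \cdot 4\right)^{2} = \left(-7 + 52\right)^{2} = 45^{2} = 2025$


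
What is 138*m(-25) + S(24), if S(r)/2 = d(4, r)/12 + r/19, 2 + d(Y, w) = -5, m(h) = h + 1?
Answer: -377413/114 ≈ -3310.6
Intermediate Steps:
m(h) = 1 + h
d(Y, w) = -7 (d(Y, w) = -2 - 5 = -7)
S(r) = -7/6 + 2*r/19 (S(r) = 2*(-7/12 + r/19) = -7/6 + 2*r/19)
138*m(-25) + S(24) = 138*(1 - 25) + (-7/6 + (2/19)*24) = 138*(-24) + (-7/6 + 48/19) = -3312 + 155/114 = -377413/114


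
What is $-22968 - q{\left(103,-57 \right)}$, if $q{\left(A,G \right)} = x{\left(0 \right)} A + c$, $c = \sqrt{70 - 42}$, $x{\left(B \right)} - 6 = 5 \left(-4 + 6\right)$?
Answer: $-24616 - 2 \sqrt{7} \approx -24621.0$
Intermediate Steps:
$x{\left(B \right)} = 16$ ($x{\left(B \right)} = 6 + 5 \left(-4 + 6\right) = 6 + 5 \cdot 2 = 6 + 10 = 16$)
$c = 2 \sqrt{7}$ ($c = \sqrt{28} = 2 \sqrt{7} \approx 5.2915$)
$q{\left(A,G \right)} = 2 \sqrt{7} + 16 A$ ($q{\left(A,G \right)} = 16 A + 2 \sqrt{7} = 2 \sqrt{7} + 16 A$)
$-22968 - q{\left(103,-57 \right)} = -22968 - \left(2 \sqrt{7} + 16 \cdot 103\right) = -22968 - \left(2 \sqrt{7} + 1648\right) = -22968 - \left(1648 + 2 \sqrt{7}\right) = -24616 - 2 \sqrt{7}$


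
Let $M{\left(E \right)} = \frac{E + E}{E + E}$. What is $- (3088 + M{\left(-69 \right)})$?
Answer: $-3089$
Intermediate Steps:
$M{\left(E \right)} = 1$ ($M{\left(E \right)} = \frac{2 E}{2 E} = 2 E \frac{1}{2 E} = 1$)
$- (3088 + M{\left(-69 \right)}) = - (3088 + 1) = \left(-1\right) 3089 = -3089$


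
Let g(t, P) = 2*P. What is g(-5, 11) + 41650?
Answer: 41672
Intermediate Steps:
g(-5, 11) + 41650 = 2*11 + 41650 = 22 + 41650 = 41672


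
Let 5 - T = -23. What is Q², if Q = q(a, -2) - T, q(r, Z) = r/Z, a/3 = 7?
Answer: 5929/4 ≈ 1482.3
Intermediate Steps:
a = 21 (a = 3*7 = 21)
T = 28 (T = 5 - 1*(-23) = 5 + 23 = 28)
Q = -77/2 (Q = 21/(-2) - 1*28 = 21*(-½) - 28 = -21/2 - 28 = -77/2 ≈ -38.500)
Q² = (-77/2)² = 5929/4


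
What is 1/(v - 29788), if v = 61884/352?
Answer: -88/2605873 ≈ -3.3770e-5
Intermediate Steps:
v = 15471/88 (v = 61884*(1/352) = 15471/88 ≈ 175.81)
1/(v - 29788) = 1/(15471/88 - 29788) = 1/(-2605873/88) = -88/2605873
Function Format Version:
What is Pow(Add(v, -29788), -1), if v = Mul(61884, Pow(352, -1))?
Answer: Rational(-88, 2605873) ≈ -3.3770e-5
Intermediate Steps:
v = Rational(15471, 88) (v = Mul(61884, Rational(1, 352)) = Rational(15471, 88) ≈ 175.81)
Pow(Add(v, -29788), -1) = Pow(Add(Rational(15471, 88), -29788), -1) = Pow(Rational(-2605873, 88), -1) = Rational(-88, 2605873)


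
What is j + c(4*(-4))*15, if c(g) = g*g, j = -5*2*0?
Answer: 3840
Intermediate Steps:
j = 0 (j = -10*0 = 0)
c(g) = g**2
j + c(4*(-4))*15 = 0 + (4*(-4))**2*15 = 0 + (-16)**2*15 = 0 + 256*15 = 0 + 3840 = 3840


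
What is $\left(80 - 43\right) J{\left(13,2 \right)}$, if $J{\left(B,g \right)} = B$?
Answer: $481$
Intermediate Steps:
$\left(80 - 43\right) J{\left(13,2 \right)} = \left(80 - 43\right) 13 = 37 \cdot 13 = 481$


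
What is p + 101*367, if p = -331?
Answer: 36736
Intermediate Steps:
p + 101*367 = -331 + 101*367 = -331 + 37067 = 36736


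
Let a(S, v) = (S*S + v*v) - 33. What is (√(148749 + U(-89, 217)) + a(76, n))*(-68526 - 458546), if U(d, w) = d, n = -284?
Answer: -45538493728 - 1054144*√37165 ≈ -4.5742e+10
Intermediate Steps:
a(S, v) = -33 + S² + v² (a(S, v) = (S² + v²) - 33 = -33 + S² + v²)
(√(148749 + U(-89, 217)) + a(76, n))*(-68526 - 458546) = (√(148749 - 89) + (-33 + 76² + (-284)²))*(-68526 - 458546) = (√148660 + (-33 + 5776 + 80656))*(-527072) = (2*√37165 + 86399)*(-527072) = (86399 + 2*√37165)*(-527072) = -45538493728 - 1054144*√37165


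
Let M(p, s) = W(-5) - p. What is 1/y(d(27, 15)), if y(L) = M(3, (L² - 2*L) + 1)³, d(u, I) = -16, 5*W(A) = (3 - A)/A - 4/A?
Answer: -15625/493039 ≈ -0.031691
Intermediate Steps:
W(A) = -4/(5*A) + (3 - A)/(5*A) (W(A) = ((3 - A)/A - 4/A)/5 = (-4/A + (3 - A)/A)/5 = -4/(5*A) + (3 - A)/(5*A))
M(p, s) = -4/25 - p (M(p, s) = (⅕)*(-1 - 1*(-5))/(-5) - p = (⅕)*(-⅕)*(-1 + 5) - p = (⅕)*(-⅕)*4 - p = -4/25 - p)
y(L) = -493039/15625 (y(L) = (-4/25 - 1*3)³ = (-4/25 - 3)³ = (-79/25)³ = -493039/15625)
1/y(d(27, 15)) = 1/(-493039/15625) = -15625/493039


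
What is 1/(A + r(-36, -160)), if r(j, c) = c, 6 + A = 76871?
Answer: 1/76705 ≈ 1.3037e-5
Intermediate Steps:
A = 76865 (A = -6 + 76871 = 76865)
1/(A + r(-36, -160)) = 1/(76865 - 160) = 1/76705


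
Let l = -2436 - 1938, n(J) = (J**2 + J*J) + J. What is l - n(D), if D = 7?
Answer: -4479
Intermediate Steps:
n(J) = J + 2*J**2 (n(J) = (J**2 + J**2) + J = 2*J**2 + J = J + 2*J**2)
l = -4374
l - n(D) = -4374 - 7*(1 + 2*7) = -4374 - 7*(1 + 14) = -4374 - 7*15 = -4374 - 1*105 = -4374 - 105 = -4479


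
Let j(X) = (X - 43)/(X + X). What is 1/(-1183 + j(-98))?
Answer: -196/231727 ≈ -0.00084582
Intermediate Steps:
j(X) = (-43 + X)/(2*X) (j(X) = (-43 + X)/((2*X)) = (-43 + X)*(1/(2*X)) = (-43 + X)/(2*X))
1/(-1183 + j(-98)) = 1/(-1183 + (½)*(-43 - 98)/(-98)) = 1/(-1183 + (½)*(-1/98)*(-141)) = 1/(-1183 + 141/196) = 1/(-231727/196) = -196/231727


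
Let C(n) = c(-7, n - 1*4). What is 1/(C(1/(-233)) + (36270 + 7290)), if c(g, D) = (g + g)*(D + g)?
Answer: 233/10185376 ≈ 2.2876e-5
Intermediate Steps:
c(g, D) = 2*g*(D + g) (c(g, D) = (2*g)*(D + g) = 2*g*(D + g))
C(n) = 154 - 14*n (C(n) = 2*(-7)*((n - 1*4) - 7) = 2*(-7)*((n - 4) - 7) = 2*(-7)*((-4 + n) - 7) = 2*(-7)*(-11 + n) = 154 - 14*n)
1/(C(1/(-233)) + (36270 + 7290)) = 1/((154 - 14/(-233)) + (36270 + 7290)) = 1/((154 - 14*(-1/233)) + 43560) = 1/((154 + 14/233) + 43560) = 1/(35896/233 + 43560) = 1/(10185376/233) = 233/10185376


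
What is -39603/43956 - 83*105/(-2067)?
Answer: 33468571/10095228 ≈ 3.3153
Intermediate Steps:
-39603/43956 - 83*105/(-2067) = -39603*1/43956 - 8715*(-1/2067) = -13201/14652 + 2905/689 = 33468571/10095228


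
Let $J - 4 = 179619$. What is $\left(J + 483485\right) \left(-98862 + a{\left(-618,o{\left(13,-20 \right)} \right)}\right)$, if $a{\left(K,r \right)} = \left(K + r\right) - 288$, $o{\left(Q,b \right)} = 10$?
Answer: $-66150327864$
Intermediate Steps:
$J = 179623$ ($J = 4 + 179619 = 179623$)
$a{\left(K,r \right)} = -288 + K + r$ ($a{\left(K,r \right)} = \left(K + r\right) - 288 = -288 + K + r$)
$\left(J + 483485\right) \left(-98862 + a{\left(-618,o{\left(13,-20 \right)} \right)}\right) = \left(179623 + 483485\right) \left(-98862 - 896\right) = 663108 \left(-98862 - 896\right) = 663108 \left(-99758\right) = -66150327864$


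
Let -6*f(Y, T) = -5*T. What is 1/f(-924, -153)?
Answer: -2/255 ≈ -0.0078431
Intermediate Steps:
f(Y, T) = 5*T/6 (f(Y, T) = -(-5)*T/6 = 5*T/6)
1/f(-924, -153) = 1/((5/6)*(-153)) = 1/(-255/2) = -2/255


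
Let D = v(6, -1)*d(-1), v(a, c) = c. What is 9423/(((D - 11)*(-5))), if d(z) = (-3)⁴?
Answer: 9423/460 ≈ 20.485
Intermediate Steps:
d(z) = 81
D = -81 (D = -1*81 = -81)
9423/(((D - 11)*(-5))) = 9423/(((-81 - 11)*(-5))) = 9423/((-92*(-5))) = 9423/460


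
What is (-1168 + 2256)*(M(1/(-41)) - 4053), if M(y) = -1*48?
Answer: -4461888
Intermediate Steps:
M(y) = -48
(-1168 + 2256)*(M(1/(-41)) - 4053) = (-1168 + 2256)*(-48 - 4053) = 1088*(-4101) = -4461888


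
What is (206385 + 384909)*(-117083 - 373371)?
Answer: -290002507476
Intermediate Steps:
(206385 + 384909)*(-117083 - 373371) = 591294*(-490454) = -290002507476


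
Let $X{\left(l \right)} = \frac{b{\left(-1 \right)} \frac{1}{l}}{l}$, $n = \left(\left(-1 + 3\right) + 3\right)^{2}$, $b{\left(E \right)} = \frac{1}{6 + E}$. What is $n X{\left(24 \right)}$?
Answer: $\frac{5}{576} \approx 0.0086806$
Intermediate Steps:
$n = 25$ ($n = \left(2 + 3\right)^{2} = 5^{2} = 25$)
$X{\left(l \right)} = \frac{1}{5 l^{2}}$ ($X{\left(l \right)} = \frac{\frac{1}{6 - 1} \frac{1}{l}}{l} = \frac{\frac{1}{5} \frac{1}{l}}{l} = \frac{1}{5 l^{2}}$)
$n X{\left(24 \right)} = 25 \frac{1}{5 \cdot 576} = 25 \cdot \frac{1}{5} \cdot \frac{1}{576} = 25 \cdot \frac{1}{2880} = \frac{5}{576}$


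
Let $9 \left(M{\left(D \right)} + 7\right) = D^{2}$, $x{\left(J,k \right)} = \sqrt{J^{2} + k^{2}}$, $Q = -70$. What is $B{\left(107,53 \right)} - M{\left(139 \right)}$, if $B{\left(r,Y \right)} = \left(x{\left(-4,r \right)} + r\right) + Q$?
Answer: $- \frac{18925}{9} + \sqrt{11465} \approx -1995.7$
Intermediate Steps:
$M{\left(D \right)} = -7 + \frac{D^{2}}{9}$
$B{\left(r,Y \right)} = -70 + r + \sqrt{16 + r^{2}}$ ($B{\left(r,Y \right)} = \left(\sqrt{\left(-4\right)^{2} + r^{2}} + r\right) - 70 = \left(\sqrt{16 + r^{2}} + r\right) - 70 = \left(r + \sqrt{16 + r^{2}}\right) - 70 = -70 + r + \sqrt{16 + r^{2}}$)
$B{\left(107,53 \right)} - M{\left(139 \right)} = \left(-70 + 107 + \sqrt{16 + 107^{2}}\right) - \left(-7 + \frac{139^{2}}{9}\right) = \left(-70 + 107 + \sqrt{16 + 11449}\right) - \left(-7 + \frac{1}{9} \cdot 19321\right) = \left(-70 + 107 + \sqrt{11465}\right) - \left(-7 + \frac{19321}{9}\right) = \left(37 + \sqrt{11465}\right) - \frac{19258}{9} = - \frac{18925}{9} + \sqrt{11465}$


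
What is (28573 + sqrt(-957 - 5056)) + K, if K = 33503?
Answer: 62076 + I*sqrt(6013) ≈ 62076.0 + 77.544*I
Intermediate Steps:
(28573 + sqrt(-957 - 5056)) + K = (28573 + sqrt(-957 - 5056)) + 33503 = (28573 + sqrt(-6013)) + 33503 = (28573 + I*sqrt(6013)) + 33503 = 62076 + I*sqrt(6013)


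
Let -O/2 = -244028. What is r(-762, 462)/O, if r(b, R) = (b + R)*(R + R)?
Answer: -34650/61007 ≈ -0.56797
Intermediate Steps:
O = 488056 (O = -2*(-244028) = 488056)
r(b, R) = 2*R*(R + b) (r(b, R) = (R + b)*(2*R) = 2*R*(R + b))
r(-762, 462)/O = (2*462*(462 - 762))/488056 = (2*462*(-300))*(1/488056) = -277200*1/488056 = -34650/61007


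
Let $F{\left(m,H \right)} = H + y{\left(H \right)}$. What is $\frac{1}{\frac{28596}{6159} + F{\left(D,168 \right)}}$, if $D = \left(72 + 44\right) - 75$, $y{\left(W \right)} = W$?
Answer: $\frac{2053}{699340} \approx 0.0029356$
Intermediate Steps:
$D = 41$ ($D = 116 - 75 = 41$)
$F{\left(m,H \right)} = 2 H$ ($F{\left(m,H \right)} = H + H = 2 H$)
$\frac{1}{\frac{28596}{6159} + F{\left(D,168 \right)}} = \frac{1}{\frac{28596}{6159} + 2 \cdot 168} = \frac{1}{28596 \cdot \frac{1}{6159} + 336} = \frac{1}{\frac{9532}{2053} + 336} = \frac{1}{\frac{699340}{2053}} = \frac{2053}{699340}$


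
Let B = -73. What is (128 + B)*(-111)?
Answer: -6105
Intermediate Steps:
(128 + B)*(-111) = (128 - 73)*(-111) = 55*(-111) = -6105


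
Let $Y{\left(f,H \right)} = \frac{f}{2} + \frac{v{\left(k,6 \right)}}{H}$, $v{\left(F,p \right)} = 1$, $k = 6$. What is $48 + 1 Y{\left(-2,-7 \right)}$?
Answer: $\frac{328}{7} \approx 46.857$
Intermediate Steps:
$Y{\left(f,H \right)} = \frac{1}{H} + \frac{f}{2}$ ($Y{\left(f,H \right)} = \frac{f}{2} + 1 \frac{1}{H} = f \frac{1}{2} + \frac{1}{H} = \frac{f}{2} + \frac{1}{H} = \frac{1}{H} + \frac{f}{2}$)
$48 + 1 Y{\left(-2,-7 \right)} = 48 + 1 \left(\frac{1}{-7} + \frac{1}{2} \left(-2\right)\right) = 48 + 1 \left(- \frac{1}{7} - 1\right) = 48 + 1 \left(- \frac{8}{7}\right) = 48 - \frac{8}{7} = \frac{328}{7}$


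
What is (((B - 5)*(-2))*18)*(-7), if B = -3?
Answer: -2016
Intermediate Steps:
(((B - 5)*(-2))*18)*(-7) = (((-3 - 5)*(-2))*18)*(-7) = (-8*(-2)*18)*(-7) = (16*18)*(-7) = 288*(-7) = -2016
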